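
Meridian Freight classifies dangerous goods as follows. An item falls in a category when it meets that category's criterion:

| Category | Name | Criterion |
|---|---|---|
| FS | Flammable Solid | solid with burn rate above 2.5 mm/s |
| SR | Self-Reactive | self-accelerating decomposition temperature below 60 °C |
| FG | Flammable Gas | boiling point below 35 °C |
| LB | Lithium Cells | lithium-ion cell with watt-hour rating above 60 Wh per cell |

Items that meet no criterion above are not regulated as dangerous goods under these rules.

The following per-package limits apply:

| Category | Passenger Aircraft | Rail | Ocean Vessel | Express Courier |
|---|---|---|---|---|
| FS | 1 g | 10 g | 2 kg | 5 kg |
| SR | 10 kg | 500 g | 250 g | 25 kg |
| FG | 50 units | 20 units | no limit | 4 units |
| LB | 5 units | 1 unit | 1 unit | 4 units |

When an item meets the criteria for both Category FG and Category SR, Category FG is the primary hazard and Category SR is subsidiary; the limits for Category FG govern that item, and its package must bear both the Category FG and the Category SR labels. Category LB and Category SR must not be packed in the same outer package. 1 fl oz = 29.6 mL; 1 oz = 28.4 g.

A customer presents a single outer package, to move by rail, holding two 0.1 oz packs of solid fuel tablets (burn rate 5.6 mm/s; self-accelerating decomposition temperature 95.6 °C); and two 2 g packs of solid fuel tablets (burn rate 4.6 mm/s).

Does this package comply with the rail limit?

The solid fuel tablets have burn rate 5.6 mm/s, which is > 2.5 mm/s, so they are Category FS (Flammable Solid).
Burn rate 4.6 mm/s meets the Category FS criterion (Flammable Solid), so the solid fuel tablets are Category FS.
Category FS net quantity: (two 0.1 oz packs = 5.68 g) + (two 2 g packs = 4 g) = 9.68 g.
That is within the Category FS rail limit of 10 g.

Yes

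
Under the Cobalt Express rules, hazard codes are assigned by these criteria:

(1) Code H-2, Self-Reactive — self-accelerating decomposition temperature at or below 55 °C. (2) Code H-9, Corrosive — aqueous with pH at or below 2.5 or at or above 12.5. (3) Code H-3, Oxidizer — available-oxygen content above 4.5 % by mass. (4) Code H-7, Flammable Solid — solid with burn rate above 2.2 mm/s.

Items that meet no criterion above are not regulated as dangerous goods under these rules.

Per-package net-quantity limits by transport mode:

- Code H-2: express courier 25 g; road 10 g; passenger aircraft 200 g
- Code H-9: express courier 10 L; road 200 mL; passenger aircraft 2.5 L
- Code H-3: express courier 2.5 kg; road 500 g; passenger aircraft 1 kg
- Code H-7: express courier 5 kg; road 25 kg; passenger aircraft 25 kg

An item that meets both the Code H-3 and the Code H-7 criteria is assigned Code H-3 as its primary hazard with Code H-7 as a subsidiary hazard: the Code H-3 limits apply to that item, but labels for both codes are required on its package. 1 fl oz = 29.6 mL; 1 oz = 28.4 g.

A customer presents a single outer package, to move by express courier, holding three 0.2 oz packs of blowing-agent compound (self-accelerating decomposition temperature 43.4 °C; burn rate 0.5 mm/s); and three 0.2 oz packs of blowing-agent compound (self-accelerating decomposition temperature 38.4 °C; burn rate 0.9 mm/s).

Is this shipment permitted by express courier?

The blowing-agent compound has self-accelerating decomposition temperature 43.4 °C, which is ≤ 55 °C, so it is Code H-2 (Self-Reactive).
Blowing-agent compound: self-accelerating decomposition temperature 38.4 °C ≤ 55 °C → Code H-2 (Self-Reactive).
Code H-2 net quantity: (three 0.2 oz packs = 17.04 g) + (three 0.2 oz packs = 17.04 g) = 34.08 g.
34.08 g exceeds the express courier limit of 25 g for Code H-2.

No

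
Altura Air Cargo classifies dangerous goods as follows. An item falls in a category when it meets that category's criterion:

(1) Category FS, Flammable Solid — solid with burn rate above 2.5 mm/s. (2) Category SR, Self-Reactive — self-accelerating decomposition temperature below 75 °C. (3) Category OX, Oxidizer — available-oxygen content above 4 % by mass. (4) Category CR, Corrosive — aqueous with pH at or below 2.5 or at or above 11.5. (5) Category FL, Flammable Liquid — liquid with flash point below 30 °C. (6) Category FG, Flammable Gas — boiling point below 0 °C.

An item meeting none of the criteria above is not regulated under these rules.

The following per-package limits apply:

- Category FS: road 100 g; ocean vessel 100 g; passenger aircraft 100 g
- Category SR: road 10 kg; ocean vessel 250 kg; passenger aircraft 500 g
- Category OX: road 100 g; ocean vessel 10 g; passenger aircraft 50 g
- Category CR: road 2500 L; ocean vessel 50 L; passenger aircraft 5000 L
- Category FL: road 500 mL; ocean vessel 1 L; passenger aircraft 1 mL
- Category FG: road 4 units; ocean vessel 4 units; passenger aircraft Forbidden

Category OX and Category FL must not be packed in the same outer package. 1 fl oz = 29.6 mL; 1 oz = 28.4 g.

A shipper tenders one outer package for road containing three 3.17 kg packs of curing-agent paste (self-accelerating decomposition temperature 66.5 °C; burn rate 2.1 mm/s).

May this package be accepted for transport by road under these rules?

The curing-agent paste has self-accelerating decomposition temperature 66.5 °C, which is < 75 °C, so it is Category SR (Self-Reactive).
Category SR quantity: three 3.17 kg packs = 9.51 kg.
9.51 kg is within the road limit of 10 kg for Category SR.

Yes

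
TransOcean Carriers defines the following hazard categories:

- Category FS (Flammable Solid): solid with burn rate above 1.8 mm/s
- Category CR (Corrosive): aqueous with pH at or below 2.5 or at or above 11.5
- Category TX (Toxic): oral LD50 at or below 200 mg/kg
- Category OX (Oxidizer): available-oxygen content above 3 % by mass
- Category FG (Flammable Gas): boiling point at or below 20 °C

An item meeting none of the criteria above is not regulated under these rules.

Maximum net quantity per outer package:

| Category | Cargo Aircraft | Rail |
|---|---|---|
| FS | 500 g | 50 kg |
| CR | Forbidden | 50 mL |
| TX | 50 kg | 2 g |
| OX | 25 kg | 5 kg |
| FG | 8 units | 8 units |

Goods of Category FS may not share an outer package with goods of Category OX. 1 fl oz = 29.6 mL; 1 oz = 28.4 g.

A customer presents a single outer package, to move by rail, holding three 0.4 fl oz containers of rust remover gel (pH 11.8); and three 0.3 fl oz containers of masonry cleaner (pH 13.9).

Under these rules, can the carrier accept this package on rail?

Rust remover gel: pH 11.8 ≥ 11.5 → Category CR (Corrosive).
The masonry cleaner has pH 13.9, which is ≥ 11.5, so it is Category CR (Corrosive).
Category CR net quantity: (three 0.4 fl oz containers = 35.52 mL) + (three 0.3 fl oz containers = 26.64 mL) = 62.16 mL.
62.16 mL > 50 mL (rail limit, Category CR) — over the limit.

No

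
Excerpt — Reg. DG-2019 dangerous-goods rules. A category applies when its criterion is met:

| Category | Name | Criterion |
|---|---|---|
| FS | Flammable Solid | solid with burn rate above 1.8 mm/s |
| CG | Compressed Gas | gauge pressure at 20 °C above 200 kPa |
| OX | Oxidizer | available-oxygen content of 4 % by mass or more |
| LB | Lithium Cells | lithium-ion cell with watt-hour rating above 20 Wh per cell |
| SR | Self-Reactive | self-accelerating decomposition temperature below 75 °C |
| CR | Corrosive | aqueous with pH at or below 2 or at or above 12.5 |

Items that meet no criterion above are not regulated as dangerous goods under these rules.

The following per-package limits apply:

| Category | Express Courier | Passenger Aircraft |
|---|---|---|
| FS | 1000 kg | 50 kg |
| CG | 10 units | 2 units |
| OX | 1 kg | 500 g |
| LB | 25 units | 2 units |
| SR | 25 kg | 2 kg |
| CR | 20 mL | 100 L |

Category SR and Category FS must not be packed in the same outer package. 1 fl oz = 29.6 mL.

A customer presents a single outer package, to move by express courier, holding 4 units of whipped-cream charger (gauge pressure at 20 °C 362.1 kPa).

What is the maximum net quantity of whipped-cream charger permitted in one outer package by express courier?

10 units

Whipped-cream charger: gauge pressure at 20 °C 362.1 kPa > 200 kPa → Category CG (Compressed Gas).
The express courier limit for Category CG is 10 units.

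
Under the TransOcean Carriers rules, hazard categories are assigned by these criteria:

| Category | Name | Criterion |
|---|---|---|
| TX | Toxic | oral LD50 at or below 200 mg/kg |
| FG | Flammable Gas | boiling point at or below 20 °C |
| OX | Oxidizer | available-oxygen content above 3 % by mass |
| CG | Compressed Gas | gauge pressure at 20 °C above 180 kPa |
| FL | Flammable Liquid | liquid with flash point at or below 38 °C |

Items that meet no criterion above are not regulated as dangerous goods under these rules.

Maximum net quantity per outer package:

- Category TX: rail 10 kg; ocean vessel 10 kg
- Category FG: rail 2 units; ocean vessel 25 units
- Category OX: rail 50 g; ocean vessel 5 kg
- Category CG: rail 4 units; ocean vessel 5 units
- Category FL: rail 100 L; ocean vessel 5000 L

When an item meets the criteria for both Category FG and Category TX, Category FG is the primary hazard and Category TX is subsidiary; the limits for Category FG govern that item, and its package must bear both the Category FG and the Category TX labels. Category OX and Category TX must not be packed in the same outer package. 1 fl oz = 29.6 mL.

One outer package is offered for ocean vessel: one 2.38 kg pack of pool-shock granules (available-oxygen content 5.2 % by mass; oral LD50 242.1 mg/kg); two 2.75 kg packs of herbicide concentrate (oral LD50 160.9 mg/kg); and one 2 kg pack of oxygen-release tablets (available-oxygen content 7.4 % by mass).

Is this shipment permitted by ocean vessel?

No

Available-oxygen content 5.2 % by mass meets the Category OX criterion (Oxidizer), so the pool-shock granules are Category OX.
With oral LD50 160.9 mg/kg (≤ 200 mg/kg), the herbicide concentrate falls in Category TX.
The oxygen-release tablets have available-oxygen content 7.4 % by mass, which is > 3 % by mass, so they are Category OX (Oxidizer).
Category OX net quantity: 2.38 kg + 2 kg = 4.38 kg.
4.38 kg is within the ocean vessel limit of 5 kg for Category OX.
Category TX quantity: two 2.75 kg packs = 5.5 kg.
5.5 kg ≤ 10 kg (ocean vessel limit, Category TX) — within limit.
Category OX and Category TX may not share an outer package.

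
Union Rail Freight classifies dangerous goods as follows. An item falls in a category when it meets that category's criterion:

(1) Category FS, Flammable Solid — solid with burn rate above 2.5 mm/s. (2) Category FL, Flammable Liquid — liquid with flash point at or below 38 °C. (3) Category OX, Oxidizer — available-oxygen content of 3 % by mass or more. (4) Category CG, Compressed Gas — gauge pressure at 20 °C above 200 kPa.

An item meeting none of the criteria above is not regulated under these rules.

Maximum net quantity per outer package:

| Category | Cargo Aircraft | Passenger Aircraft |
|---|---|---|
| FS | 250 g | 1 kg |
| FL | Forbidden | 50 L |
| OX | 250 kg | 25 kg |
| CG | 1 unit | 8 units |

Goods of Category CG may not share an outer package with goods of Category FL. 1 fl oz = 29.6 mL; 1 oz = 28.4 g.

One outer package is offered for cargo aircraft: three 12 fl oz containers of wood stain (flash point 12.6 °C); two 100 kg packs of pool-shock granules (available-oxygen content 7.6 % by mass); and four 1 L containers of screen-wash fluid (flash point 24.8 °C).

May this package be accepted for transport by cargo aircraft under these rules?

No

With flash point 12.6 °C (≤ 38 °C), the wood stain falls in Category FL.
With available-oxygen content 7.6 % by mass (≥ 3 % by mass), the pool-shock granules fall in Category OX.
The screen-wash fluid has flash point 24.8 °C, which is ≤ 38 °C, so it is Category FL (Flammable Liquid).
Total Category FL: (three 12 fl oz containers = 1065.6 mL) + (four 1 L containers = 4 L) = 5065.6 mL.
By cargo aircraft, Category FL is Forbidden regardless of quantity.
Category OX quantity: two 100 kg packs = 200 kg.
200 kg is within the cargo aircraft limit of 250 kg for Category OX.
The segregation rule (Category CG with Category FL) does not apply to Category FL with Category OX.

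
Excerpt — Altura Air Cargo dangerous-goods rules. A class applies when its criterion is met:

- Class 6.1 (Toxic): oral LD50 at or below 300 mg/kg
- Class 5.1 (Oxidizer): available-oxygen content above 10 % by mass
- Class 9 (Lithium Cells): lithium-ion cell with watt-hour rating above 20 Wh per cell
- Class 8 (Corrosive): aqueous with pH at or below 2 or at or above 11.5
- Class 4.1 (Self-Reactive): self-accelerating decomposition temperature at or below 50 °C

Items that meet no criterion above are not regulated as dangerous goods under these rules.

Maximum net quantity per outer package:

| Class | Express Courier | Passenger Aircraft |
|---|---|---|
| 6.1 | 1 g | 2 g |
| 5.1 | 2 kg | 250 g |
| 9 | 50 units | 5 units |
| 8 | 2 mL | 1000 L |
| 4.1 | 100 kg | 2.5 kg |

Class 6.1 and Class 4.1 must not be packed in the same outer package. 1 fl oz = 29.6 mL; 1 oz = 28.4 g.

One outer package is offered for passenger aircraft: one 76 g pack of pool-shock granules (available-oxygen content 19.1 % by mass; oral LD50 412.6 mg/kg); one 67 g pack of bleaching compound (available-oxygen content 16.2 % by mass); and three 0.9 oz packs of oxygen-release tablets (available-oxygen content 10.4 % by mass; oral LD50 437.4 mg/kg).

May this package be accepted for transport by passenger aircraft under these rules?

The pool-shock granules have available-oxygen content 19.1 % by mass, which is > 10 % by mass, so they are Class 5.1 (Oxidizer).
The bleaching compound has available-oxygen content 16.2 % by mass, which is > 10 % by mass, so it is Class 5.1 (Oxidizer).
Oxygen-release tablets: available-oxygen content 10.4 % by mass > 10 % by mass → Class 5.1 (Oxidizer).
Total Class 5.1: 76 g + 67 g + (three 0.9 oz packs = 76.68 g) = 219.68 g.
219.68 g ≤ 250 g (passenger aircraft limit, Class 5.1) — within limit.

Yes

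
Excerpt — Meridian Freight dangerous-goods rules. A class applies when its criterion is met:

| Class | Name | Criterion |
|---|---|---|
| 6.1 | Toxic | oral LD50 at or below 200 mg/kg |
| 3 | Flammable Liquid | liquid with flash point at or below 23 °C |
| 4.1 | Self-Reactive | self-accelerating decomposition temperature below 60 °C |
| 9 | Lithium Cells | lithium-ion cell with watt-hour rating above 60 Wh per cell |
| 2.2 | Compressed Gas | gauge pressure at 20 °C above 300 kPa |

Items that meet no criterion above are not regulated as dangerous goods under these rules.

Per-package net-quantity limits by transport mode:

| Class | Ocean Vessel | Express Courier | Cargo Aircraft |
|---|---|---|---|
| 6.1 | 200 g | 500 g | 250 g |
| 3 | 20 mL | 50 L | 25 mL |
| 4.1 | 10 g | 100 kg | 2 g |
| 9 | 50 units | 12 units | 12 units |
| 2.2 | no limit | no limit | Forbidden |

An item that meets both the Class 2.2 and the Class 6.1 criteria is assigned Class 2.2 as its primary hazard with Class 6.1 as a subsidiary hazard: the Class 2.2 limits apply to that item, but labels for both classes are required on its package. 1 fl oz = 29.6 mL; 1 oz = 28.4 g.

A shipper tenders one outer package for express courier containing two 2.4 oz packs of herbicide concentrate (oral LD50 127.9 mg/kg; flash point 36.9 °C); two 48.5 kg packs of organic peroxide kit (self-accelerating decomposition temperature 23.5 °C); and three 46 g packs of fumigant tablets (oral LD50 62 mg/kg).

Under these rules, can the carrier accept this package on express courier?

Yes

Herbicide concentrate: oral LD50 127.9 mg/kg ≤ 200 mg/kg → Class 6.1 (Toxic).
The organic peroxide kit has self-accelerating decomposition temperature 23.5 °C, which is < 60 °C, so it is Class 4.1 (Self-Reactive).
Fumigant tablets: oral LD50 62 mg/kg ≤ 200 mg/kg → Class 6.1 (Toxic).
Total Class 6.1: (two 2.4 oz packs = 136.32 g) + (three 46 g packs = 138 g) = 274.32 g.
274.32 g is within the express courier limit of 500 g for Class 6.1.
Class 4.1 quantity: two 48.5 kg packs = 97 kg.
97 kg ≤ 100 kg (express courier limit, Class 4.1) — within limit.
Every hazard class is within its express courier limit and no segregation rule is violated.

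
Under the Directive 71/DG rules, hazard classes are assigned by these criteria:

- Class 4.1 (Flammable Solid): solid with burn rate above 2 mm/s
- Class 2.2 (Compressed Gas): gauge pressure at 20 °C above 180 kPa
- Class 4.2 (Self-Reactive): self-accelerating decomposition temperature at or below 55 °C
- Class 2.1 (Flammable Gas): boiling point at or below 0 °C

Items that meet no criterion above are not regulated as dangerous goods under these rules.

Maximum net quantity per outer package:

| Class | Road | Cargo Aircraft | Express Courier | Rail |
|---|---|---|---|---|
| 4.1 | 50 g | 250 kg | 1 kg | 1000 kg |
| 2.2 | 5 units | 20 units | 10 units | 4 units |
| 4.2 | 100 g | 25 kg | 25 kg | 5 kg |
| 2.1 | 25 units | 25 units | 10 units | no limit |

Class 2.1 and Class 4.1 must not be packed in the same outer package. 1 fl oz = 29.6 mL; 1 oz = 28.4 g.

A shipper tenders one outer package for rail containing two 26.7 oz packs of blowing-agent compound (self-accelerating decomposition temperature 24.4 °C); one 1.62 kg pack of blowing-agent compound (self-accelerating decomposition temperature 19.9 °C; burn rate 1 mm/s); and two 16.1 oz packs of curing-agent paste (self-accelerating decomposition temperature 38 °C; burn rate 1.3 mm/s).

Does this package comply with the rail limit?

Self-accelerating decomposition temperature 24.4 °C meets the Class 4.2 criterion (Self-Reactive), so the blowing-agent compound is Class 4.2.
With self-accelerating decomposition temperature 19.9 °C (≤ 55 °C), the blowing-agent compound falls in Class 4.2.
Self-accelerating decomposition temperature 38 °C meets the Class 4.2 criterion (Self-Reactive), so the curing-agent paste is Class 4.2.
Total Class 4.2: (two 26.7 oz packs = 1516.56 g) + 1.62 kg + (two 16.1 oz packs = 914.48 g) = 4051.04 g.
4051.04 g is within the rail limit of 5 kg for Class 4.2.

Yes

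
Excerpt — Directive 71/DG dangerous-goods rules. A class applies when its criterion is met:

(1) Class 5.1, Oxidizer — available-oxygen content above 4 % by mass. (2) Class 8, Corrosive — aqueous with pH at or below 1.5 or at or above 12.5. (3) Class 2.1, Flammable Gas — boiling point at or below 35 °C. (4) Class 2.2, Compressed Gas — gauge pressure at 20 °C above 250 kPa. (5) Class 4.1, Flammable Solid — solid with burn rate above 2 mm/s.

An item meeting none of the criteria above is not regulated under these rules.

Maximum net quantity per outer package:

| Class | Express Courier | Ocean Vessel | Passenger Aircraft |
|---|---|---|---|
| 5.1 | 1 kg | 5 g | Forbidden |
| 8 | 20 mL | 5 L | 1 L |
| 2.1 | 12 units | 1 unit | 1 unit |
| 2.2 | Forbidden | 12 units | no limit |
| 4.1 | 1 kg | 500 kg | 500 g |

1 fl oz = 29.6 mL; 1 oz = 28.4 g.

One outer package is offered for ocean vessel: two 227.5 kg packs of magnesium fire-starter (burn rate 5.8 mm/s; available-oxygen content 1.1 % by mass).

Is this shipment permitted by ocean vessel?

With burn rate 5.8 mm/s (> 2 mm/s), the magnesium fire-starter falls in Class 4.1.
Class 4.1 quantity: two 227.5 kg packs = 455 kg.
455 kg ≤ 500 kg (ocean vessel limit, Class 4.1) — within limit.

Yes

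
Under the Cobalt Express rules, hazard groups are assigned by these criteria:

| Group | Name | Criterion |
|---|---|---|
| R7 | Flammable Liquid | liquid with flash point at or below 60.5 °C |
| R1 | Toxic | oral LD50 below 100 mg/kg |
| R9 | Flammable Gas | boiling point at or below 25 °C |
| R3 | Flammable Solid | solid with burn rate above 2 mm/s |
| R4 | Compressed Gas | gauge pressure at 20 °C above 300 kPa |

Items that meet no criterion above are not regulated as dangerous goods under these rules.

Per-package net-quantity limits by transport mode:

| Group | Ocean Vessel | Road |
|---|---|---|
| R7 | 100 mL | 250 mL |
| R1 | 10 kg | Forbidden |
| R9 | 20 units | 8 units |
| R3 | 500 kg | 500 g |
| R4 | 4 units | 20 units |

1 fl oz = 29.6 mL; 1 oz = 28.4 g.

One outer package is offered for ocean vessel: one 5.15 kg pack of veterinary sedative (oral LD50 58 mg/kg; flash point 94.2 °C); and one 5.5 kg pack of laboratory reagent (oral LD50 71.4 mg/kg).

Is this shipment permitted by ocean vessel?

No

The veterinary sedative has oral LD50 58 mg/kg, which is < 100 mg/kg, so it is Group R1 (Toxic).
With oral LD50 71.4 mg/kg (< 100 mg/kg), the laboratory reagent falls in Group R1.
Total Group R1: 5.15 kg + 5.5 kg = 10.65 kg.
10.65 kg > 10 kg (ocean vessel limit, Group R1) — over the limit.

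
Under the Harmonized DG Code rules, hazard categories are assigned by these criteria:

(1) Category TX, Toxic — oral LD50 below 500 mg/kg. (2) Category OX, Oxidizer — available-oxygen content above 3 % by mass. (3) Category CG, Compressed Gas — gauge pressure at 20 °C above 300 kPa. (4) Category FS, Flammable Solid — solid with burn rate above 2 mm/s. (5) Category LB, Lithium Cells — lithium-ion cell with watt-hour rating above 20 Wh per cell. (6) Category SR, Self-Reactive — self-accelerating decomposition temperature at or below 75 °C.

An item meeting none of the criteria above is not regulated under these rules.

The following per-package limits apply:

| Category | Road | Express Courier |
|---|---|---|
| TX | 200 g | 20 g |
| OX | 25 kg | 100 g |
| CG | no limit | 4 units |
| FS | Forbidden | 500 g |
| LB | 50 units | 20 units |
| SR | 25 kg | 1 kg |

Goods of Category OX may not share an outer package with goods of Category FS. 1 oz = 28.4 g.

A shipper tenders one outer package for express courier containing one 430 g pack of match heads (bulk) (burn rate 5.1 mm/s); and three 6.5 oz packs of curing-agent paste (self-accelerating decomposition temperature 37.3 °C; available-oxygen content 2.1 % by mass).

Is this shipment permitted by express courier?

The match heads (bulk) have burn rate 5.1 mm/s, which is > 2 mm/s, so they are Category FS (Flammable Solid).
With self-accelerating decomposition temperature 37.3 °C (≤ 75 °C), the curing-agent paste falls in Category SR.
Category SR quantity: three 6.5 oz packs = 553.8 g.
553.8 g ≤ 1 kg (express courier limit, Category SR) — within limit.
Category FS quantity: 430 g.
430 g ≤ 500 g (express courier limit, Category FS) — within limit.
The segregation rule (Category OX with Category FS) does not apply to Category SR with Category FS.
Every hazard category is within its express courier limit and no segregation rule is violated.

Yes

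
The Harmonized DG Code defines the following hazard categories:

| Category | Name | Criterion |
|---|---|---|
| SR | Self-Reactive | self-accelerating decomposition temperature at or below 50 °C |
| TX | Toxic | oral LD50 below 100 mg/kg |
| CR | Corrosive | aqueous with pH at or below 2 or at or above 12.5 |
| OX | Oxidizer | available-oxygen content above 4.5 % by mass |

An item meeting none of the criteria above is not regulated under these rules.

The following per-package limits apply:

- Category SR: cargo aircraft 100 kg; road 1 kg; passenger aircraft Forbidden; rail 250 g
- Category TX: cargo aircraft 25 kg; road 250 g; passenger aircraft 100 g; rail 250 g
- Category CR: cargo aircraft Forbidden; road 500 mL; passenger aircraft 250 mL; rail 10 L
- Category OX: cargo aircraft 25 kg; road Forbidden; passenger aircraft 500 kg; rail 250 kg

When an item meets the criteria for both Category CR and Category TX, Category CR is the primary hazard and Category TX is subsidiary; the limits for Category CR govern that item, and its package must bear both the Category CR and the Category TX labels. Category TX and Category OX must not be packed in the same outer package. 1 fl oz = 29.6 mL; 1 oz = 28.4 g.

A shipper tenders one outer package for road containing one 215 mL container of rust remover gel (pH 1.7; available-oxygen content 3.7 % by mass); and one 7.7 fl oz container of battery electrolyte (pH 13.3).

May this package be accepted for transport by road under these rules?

Yes

Rust remover gel: pH 1.7 ≤ 2 → Category CR (Corrosive).
The battery electrolyte has pH 13.3, which is ≥ 12.5, so it is Category CR (Corrosive).
Total Category CR: 215 mL + (one 7.7 fl oz container = 227.92 mL) = 442.92 mL.
442.92 mL ≤ 500 mL (road limit, Category CR) — within limit.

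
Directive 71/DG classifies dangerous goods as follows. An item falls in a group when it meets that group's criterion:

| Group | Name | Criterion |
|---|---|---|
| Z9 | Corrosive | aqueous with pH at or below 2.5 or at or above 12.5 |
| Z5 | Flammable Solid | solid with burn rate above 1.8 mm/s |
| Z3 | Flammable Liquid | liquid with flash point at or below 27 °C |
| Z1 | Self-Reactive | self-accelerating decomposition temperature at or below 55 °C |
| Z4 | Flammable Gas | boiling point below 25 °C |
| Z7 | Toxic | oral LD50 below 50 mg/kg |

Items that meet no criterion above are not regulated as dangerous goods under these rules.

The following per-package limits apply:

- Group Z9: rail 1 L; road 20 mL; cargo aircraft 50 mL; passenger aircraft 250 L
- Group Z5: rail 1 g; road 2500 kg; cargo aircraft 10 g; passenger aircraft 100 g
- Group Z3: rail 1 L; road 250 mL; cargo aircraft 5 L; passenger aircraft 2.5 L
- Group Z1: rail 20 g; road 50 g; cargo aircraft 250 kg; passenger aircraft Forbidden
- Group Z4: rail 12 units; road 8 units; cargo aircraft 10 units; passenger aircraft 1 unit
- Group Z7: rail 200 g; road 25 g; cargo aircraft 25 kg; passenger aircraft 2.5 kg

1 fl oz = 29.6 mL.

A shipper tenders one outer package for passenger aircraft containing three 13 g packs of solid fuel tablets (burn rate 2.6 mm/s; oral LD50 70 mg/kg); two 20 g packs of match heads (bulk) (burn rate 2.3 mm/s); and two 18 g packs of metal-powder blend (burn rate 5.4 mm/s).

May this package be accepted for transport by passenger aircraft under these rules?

The solid fuel tablets have burn rate 2.6 mm/s, which is > 1.8 mm/s, so they are Group Z5 (Flammable Solid).
Burn rate 2.3 mm/s meets the Group Z5 criterion (Flammable Solid), so the match heads (bulk) are Group Z5.
The metal-powder blend has burn rate 5.4 mm/s, which is > 1.8 mm/s, so it is Group Z5 (Flammable Solid).
Group Z5 net quantity: (three 13 g packs = 39 g) + (two 20 g packs = 40 g) + (two 18 g packs = 36 g) = 115 g.
115 g > 100 g (passenger aircraft limit, Group Z5) — over the limit.

No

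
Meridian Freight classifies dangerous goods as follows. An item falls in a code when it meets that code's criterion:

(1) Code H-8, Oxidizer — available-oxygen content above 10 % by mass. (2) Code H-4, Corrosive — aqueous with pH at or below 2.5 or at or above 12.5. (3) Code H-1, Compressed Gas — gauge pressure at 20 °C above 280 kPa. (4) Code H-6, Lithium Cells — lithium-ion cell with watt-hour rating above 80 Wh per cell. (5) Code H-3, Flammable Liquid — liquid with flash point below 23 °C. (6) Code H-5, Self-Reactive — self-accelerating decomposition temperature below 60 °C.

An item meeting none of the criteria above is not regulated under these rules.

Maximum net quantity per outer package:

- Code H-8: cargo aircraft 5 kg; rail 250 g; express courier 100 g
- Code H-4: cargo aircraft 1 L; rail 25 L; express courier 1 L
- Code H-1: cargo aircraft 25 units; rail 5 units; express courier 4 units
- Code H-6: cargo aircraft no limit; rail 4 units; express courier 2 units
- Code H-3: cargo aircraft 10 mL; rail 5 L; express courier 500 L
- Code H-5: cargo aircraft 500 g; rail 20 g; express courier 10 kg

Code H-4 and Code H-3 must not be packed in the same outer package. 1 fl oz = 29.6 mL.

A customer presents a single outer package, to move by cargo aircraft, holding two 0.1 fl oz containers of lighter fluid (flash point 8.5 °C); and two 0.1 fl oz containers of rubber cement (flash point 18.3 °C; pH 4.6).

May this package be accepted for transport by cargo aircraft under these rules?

No

The lighter fluid has flash point 8.5 °C, which is < 23 °C, so it is Code H-3 (Flammable Liquid).
Flash point 18.3 °C meets the Code H-3 criterion (Flammable Liquid), so the rubber cement is Code H-3.
Code H-3 net quantity: (two 0.1 fl oz containers = 5.92 mL) + (two 0.1 fl oz containers = 5.92 mL) = 11.84 mL.
11.84 mL exceeds the cargo aircraft limit of 10 mL for Code H-3.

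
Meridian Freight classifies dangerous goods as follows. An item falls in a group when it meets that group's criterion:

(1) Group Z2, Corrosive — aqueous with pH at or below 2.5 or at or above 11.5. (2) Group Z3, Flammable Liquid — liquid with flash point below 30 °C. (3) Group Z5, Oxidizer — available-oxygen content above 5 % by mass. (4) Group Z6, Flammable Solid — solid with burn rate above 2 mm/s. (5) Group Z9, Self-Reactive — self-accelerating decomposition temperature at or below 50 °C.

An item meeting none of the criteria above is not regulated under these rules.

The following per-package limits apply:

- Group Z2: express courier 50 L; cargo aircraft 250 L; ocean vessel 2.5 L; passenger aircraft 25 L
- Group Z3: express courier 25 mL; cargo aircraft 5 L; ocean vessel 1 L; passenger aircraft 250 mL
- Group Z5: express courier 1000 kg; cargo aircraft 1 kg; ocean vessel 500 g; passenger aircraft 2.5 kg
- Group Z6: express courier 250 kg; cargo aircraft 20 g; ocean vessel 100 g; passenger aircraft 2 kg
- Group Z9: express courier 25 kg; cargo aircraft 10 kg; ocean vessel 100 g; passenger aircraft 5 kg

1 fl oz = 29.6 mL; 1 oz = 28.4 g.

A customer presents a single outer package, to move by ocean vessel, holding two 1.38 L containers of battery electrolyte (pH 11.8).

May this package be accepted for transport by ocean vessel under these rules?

No

Battery electrolyte: pH 11.8 ≥ 11.5 → Group Z2 (Corrosive).
Group Z2 quantity: two 1.38 L containers = 2.76 L.
2.76 L exceeds the ocean vessel limit of 2.5 L for Group Z2.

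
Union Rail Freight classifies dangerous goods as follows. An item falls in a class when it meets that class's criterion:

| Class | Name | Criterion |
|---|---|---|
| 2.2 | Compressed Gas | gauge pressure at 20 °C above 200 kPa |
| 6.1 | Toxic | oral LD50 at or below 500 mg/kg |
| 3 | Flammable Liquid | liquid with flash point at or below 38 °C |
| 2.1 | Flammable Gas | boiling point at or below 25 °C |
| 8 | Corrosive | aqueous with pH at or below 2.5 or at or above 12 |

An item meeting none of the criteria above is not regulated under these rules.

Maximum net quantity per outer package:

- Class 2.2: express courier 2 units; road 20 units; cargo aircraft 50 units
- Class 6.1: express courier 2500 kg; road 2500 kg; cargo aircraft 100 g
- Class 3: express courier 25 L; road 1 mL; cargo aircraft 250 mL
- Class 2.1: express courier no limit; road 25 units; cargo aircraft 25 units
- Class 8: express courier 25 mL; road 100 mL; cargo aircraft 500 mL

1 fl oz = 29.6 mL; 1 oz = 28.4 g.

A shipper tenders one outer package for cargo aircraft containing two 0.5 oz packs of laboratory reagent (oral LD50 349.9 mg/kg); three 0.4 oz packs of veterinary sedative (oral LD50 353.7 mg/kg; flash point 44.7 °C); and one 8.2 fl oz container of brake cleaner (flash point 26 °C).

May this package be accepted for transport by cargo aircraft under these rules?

The laboratory reagent has oral LD50 349.9 mg/kg, which is ≤ 500 mg/kg, so it is Class 6.1 (Toxic).
Veterinary sedative: oral LD50 353.7 mg/kg ≤ 500 mg/kg → Class 6.1 (Toxic).
Brake cleaner: flash point 26 °C ≤ 38 °C → Class 3 (Flammable Liquid).
Total Class 6.1: (two 0.5 oz packs = 28.4 g) + (three 0.4 oz packs = 34.08 g) = 62.48 g.
62.48 g ≤ 100 g (cargo aircraft limit, Class 6.1) — within limit.
Class 3 quantity: one 8.2 fl oz container = 242.72 mL.
That is within the Class 3 cargo aircraft limit of 250 mL.
Every hazard class is within its cargo aircraft limit and no segregation rule is violated.

Yes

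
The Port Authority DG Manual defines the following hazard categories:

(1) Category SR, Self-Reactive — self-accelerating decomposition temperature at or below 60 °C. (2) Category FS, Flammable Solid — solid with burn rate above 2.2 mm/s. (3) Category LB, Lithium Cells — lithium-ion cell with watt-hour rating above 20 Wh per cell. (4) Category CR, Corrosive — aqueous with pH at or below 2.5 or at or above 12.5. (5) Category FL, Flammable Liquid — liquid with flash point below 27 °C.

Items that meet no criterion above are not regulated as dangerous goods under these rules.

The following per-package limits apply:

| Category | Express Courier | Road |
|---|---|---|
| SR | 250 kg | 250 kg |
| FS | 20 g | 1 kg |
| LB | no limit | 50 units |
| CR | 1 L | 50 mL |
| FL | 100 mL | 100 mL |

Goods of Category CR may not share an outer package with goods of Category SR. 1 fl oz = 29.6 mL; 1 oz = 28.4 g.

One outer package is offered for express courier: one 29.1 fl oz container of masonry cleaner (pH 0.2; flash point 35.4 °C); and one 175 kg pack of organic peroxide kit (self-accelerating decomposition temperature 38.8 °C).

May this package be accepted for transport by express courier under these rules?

With pH 0.2 (≤ 2.5), the masonry cleaner falls in Category CR.
With self-accelerating decomposition temperature 38.8 °C (≤ 60 °C), the organic peroxide kit falls in Category SR.
Category CR quantity: one 29.1 fl oz container = 861.36 mL.
861.36 mL is within the express courier limit of 1 L for Category CR.
Category SR quantity: 175 kg.
175 kg ≤ 250 kg (express courier limit, Category SR) — within limit.
Category CR and Category SR may not share an outer package.

No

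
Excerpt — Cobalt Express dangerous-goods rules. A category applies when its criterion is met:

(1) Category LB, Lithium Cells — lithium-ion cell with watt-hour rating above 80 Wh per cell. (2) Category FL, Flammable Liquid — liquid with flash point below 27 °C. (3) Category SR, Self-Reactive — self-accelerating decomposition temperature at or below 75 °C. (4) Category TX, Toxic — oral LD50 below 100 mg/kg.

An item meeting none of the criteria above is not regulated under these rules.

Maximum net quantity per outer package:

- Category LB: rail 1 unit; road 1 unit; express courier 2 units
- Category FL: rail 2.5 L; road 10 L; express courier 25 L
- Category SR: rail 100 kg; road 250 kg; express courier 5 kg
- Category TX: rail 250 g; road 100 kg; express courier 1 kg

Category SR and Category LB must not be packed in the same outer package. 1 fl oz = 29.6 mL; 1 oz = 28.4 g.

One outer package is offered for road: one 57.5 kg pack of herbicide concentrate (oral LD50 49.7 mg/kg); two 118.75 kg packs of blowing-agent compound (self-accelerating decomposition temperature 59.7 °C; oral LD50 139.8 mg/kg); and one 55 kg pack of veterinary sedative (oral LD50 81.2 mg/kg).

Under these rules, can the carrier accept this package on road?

No

With oral LD50 49.7 mg/kg (< 100 mg/kg), the herbicide concentrate falls in Category TX.
Self-accelerating decomposition temperature 59.7 °C meets the Category SR criterion (Self-Reactive), so the blowing-agent compound is Category SR.
With oral LD50 81.2 mg/kg (< 100 mg/kg), the veterinary sedative falls in Category TX.
Total Category TX: 57.5 kg + 55 kg = 112.5 kg.
That exceeds the Category TX road limit of 100 kg.
Category SR quantity: two 118.75 kg packs = 237.5 kg.
That is within the Category SR road limit of 250 kg.
The segregation rule (Category SR with Category LB) does not apply to Category TX with Category SR.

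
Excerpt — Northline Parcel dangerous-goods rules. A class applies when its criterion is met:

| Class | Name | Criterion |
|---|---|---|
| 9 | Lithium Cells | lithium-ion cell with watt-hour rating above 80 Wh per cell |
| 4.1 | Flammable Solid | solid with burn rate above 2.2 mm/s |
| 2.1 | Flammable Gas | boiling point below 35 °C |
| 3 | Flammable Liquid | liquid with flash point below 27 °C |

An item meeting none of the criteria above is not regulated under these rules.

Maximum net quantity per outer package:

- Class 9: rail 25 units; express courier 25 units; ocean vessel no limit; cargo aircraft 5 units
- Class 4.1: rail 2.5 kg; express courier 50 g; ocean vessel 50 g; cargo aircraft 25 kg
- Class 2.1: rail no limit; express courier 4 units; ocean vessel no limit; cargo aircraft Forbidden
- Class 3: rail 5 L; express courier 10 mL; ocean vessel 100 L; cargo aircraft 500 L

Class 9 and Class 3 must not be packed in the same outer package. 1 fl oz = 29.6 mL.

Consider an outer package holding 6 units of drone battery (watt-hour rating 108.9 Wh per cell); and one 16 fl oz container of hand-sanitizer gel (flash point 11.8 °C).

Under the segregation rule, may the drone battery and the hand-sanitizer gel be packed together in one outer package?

Watt-hour rating 108.9 Wh per cell meets the Class 9 criterion (Lithium Cells), so the drone battery is Class 9.
Hand-sanitizer gel: flash point 11.8 °C < 27 °C → Class 3 (Flammable Liquid).
Class 9 and Class 3 may not share an outer package.

No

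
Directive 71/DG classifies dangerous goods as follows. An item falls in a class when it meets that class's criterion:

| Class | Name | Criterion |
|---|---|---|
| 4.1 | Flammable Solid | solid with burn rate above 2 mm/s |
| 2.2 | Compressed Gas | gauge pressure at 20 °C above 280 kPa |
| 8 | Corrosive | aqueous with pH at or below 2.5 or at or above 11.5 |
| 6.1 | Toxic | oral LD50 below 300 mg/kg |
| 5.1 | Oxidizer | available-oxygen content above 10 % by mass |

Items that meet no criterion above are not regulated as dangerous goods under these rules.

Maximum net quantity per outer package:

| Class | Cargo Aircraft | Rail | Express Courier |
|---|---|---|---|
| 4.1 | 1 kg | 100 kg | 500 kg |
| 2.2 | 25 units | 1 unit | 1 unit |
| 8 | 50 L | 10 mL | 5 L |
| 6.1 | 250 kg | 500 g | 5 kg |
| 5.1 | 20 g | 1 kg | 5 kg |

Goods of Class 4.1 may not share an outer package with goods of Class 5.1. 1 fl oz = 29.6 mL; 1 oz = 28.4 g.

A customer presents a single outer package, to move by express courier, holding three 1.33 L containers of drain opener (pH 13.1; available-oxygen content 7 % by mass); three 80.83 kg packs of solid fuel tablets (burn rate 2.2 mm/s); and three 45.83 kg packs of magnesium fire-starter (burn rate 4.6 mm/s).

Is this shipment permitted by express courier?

With pH 13.1 (≥ 11.5), the drain opener falls in Class 8.
The solid fuel tablets have burn rate 2.2 mm/s, which is > 2 mm/s, so they are Class 4.1 (Flammable Solid).
Burn rate 4.6 mm/s meets the Class 4.1 criterion (Flammable Solid), so the magnesium fire-starter is Class 4.1.
Class 8 quantity: three 1.33 L containers = 3.99 L.
3.99 L is within the express courier limit of 5 L for Class 8.
Total Class 4.1: (three 80.83 kg packs = 242.49 kg) + (three 45.83 kg packs = 137.49 kg) = 379.98 kg.
379.98 kg ≤ 500 kg (express courier limit, Class 4.1) — within limit.
The segregation rule (Class 4.1 with Class 5.1) does not apply to Class 8 with Class 4.1.
Every hazard class is within its express courier limit and no segregation rule is violated.

Yes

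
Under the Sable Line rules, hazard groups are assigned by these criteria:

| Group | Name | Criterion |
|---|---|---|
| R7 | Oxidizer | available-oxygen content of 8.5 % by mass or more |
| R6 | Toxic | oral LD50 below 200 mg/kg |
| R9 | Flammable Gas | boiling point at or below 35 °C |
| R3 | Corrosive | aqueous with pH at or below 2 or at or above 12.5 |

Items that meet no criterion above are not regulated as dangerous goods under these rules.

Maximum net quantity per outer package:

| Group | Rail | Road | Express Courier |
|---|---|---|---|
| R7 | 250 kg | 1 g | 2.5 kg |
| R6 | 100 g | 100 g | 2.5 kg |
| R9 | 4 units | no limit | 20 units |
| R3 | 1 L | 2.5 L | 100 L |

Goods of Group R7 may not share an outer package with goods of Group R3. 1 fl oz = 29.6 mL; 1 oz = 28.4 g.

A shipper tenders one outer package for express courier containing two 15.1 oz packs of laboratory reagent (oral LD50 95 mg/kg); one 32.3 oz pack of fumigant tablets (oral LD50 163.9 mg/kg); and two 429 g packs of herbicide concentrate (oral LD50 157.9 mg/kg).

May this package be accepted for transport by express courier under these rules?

The laboratory reagent has oral LD50 95 mg/kg, which is < 200 mg/kg, so it is Group R6 (Toxic).
Fumigant tablets: oral LD50 163.9 mg/kg < 200 mg/kg → Group R6 (Toxic).
Herbicide concentrate: oral LD50 157.9 mg/kg < 200 mg/kg → Group R6 (Toxic).
Group R6 net quantity: (two 15.1 oz packs = 857.68 g) + (one 32.3 oz pack = 917.32 g) + (two 429 g packs = 858 g) = 2.633 kg.
2.633 kg exceeds the express courier limit of 2.5 kg for Group R6.

No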